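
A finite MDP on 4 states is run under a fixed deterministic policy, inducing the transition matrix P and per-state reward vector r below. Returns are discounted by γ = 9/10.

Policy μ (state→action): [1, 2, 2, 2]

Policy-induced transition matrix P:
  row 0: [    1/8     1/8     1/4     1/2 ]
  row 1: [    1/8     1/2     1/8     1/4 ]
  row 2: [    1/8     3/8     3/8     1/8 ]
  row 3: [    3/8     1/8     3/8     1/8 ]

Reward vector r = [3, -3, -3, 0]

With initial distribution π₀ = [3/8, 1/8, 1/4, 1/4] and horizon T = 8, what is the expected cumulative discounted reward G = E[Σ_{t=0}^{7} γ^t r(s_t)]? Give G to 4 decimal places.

G = -5.4645

t=0: π = [0.3750, 0.1250, 0.2500, 0.2500], E[r] = 0.0000, γ^t·E[r] = 0.000000, running G = 0.000000
t=1: π = [0.1875, 0.2344, 0.2969, 0.2813], E[r] = -1.0313, γ^t·E[r] = -0.928125, running G = -0.928125
t=2: π = [0.1953, 0.2871, 0.2930, 0.2246], E[r] = -1.1543, γ^t·E[r] = -0.934980, running G = -1.863105
t=3: π = [0.1812, 0.3059, 0.2788, 0.2341], E[r] = -1.2107, γ^t·E[r] = -0.882595, running G = -2.745701
t=4: π = [0.1835, 0.3094, 0.2759, 0.2312], E[r] = -1.2053, γ^t·E[r] = -0.790792, running G = -3.536493
t=5: π = [0.1828, 0.3100, 0.2747, 0.2325], E[r] = -1.2057, γ^t·E[r] = -0.711976, running G = -4.248469
t=6: π = [0.1831, 0.3099, 0.2747, 0.2323], E[r] = -1.2044, γ^t·E[r] = -0.640043, running G = -4.888513
t=7: π = [0.1831, 0.3099, 0.2746, 0.2324], E[r] = -1.2043, γ^t·E[r] = -0.576020, running G = -5.464533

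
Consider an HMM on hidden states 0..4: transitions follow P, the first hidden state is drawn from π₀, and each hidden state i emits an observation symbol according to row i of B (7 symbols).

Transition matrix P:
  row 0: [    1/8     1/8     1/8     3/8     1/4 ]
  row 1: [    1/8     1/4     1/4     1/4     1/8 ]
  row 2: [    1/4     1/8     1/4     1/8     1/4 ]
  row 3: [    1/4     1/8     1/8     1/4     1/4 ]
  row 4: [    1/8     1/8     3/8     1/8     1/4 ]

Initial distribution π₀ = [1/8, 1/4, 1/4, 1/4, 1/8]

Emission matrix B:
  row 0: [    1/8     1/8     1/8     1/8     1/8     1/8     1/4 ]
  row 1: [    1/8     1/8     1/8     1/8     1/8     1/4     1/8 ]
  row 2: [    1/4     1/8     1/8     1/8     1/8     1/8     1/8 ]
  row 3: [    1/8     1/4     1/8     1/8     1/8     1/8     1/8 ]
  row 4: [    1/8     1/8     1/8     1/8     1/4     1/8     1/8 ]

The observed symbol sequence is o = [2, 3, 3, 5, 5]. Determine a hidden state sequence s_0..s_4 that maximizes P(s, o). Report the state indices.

t=0: δ = [1.562e-02, 3.125e-02, 3.125e-02, 3.125e-02, 1.562e-02]  (obs o_0=2)
t=1: δ = [9.766e-04, 9.766e-04, 9.766e-04, 9.766e-04, 9.766e-04]  ψ = [2, 1, 1, 1, 2]  (obs o_1=3)
t=2: δ = [3.052e-05, 3.052e-05, 4.578e-05, 4.578e-05, 3.052e-05]  ψ = [2, 1, 4, 0, 0]  (obs o_2=3)
t=3: δ = [1.431e-06, 1.907e-06, 1.431e-06, 1.431e-06, 1.431e-06]  ψ = [2, 1, 2, 0, 2]  (obs o_3=5)
t=4: δ = [4.470e-08, 1.192e-07, 6.706e-08, 6.706e-08, 4.470e-08]  ψ = [2, 1, 4, 0, 0]  (obs o_4=5)
backtrack: best end state = 1; path = [1, 1, 1, 1, 1]

path = [1, 1, 1, 1, 1]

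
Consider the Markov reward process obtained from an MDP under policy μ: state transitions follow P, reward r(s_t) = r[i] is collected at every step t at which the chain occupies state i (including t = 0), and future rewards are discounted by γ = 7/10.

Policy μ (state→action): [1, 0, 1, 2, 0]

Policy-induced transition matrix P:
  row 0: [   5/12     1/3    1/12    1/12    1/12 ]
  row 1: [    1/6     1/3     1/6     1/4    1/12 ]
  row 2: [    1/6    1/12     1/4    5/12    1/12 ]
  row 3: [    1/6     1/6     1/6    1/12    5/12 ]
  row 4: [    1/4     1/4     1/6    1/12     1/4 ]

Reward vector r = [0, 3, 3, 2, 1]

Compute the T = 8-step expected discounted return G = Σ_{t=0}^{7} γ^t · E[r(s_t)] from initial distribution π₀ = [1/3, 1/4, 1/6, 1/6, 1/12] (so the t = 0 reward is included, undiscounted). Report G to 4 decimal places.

t=0: π = [0.3333, 0.2500, 0.1667, 0.1667, 0.0833], E[r] = 1.6667, γ^t·E[r] = 1.666667, running G = 1.666667
t=1: π = [0.2569, 0.2569, 0.1528, 0.1806, 0.1528], E[r] = 1.7431, γ^t·E[r] = 1.220139, running G = 2.886806
t=2: π = [0.2436, 0.2523, 0.1580, 0.1771, 0.1690], E[r] = 1.7541, γ^t·E[r] = 0.859485, running G = 3.746291
t=3: π = [0.2417, 0.2502, 0.1595, 0.1780, 0.1705], E[r] = 1.7559, γ^t·E[r] = 0.602285, running G = 4.348575
t=4: π = [0.2413, 0.2496, 0.1598, 0.1782, 0.1711], E[r] = 1.7557, γ^t·E[r] = 0.421544, running G = 4.770119
t=5: π = [0.2412, 0.2494, 0.1599, 0.1782, 0.1713], E[r] = 1.7555, γ^t·E[r] = 0.295054, running G = 5.065173
t=6: π = [0.2413, 0.2494, 0.1599, 0.1782, 0.1713], E[r] = 1.7555, γ^t·E[r] = 0.206533, running G = 5.271706
t=7: π = [0.2413, 0.2494, 0.1599, 0.1782, 0.1713], E[r] = 1.7555, γ^t·E[r] = 0.144572, running G = 5.416279

G = 5.4163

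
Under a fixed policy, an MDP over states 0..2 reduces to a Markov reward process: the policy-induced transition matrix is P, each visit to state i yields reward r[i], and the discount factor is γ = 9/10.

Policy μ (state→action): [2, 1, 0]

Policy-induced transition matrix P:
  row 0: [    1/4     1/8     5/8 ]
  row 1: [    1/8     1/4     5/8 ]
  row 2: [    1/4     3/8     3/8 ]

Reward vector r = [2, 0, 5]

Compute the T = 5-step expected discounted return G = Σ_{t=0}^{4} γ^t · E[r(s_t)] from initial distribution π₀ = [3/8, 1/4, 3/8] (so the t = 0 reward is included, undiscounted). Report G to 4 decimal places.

t=0: π = [0.3750, 0.2500, 0.3750], E[r] = 2.6250, γ^t·E[r] = 2.625000, running G = 2.625000
t=1: π = [0.2188, 0.2500, 0.5313], E[r] = 3.0938, γ^t·E[r] = 2.784375, running G = 5.409375
t=2: π = [0.2188, 0.2891, 0.4922], E[r] = 2.8984, γ^t·E[r] = 2.347734, running G = 7.757109
t=3: π = [0.2139, 0.2842, 0.5020], E[r] = 2.9375, γ^t·E[r] = 2.141438, running G = 9.898547
t=4: π = [0.2145, 0.2860, 0.4995], E[r] = 2.9265, γ^t·E[r] = 1.920086, running G = 11.818632

G = 11.8186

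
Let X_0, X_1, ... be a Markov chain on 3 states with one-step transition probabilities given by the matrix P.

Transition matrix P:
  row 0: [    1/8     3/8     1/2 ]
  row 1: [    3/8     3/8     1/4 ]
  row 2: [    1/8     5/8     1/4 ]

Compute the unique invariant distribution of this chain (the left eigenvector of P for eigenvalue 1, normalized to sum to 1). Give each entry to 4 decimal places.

π = [0.2381, 0.4524, 0.3095]

Balance equations π_j = Σ_i π_i·P[i][j]:
  π_0 = 1/8·π_0 + 3/8·π_1 + 1/8·π_2
  π_1 = 3/8·π_0 + 3/8·π_1 + 5/8·π_2
  normalize: π_0 + π_1 + π_2 = 1
Solving the linear system gives exactly π = [5/21, 19/42, 13/42].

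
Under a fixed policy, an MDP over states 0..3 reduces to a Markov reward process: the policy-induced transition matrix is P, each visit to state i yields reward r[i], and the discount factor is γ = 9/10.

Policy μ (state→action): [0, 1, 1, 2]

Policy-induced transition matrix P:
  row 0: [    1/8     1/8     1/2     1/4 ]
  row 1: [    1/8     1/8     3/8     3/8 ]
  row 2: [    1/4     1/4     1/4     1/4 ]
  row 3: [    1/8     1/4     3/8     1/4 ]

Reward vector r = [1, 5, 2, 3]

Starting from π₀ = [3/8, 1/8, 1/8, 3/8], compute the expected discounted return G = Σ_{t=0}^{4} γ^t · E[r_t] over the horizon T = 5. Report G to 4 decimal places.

G = 10.7621

t=0: π = [0.3750, 0.1250, 0.1250, 0.3750], E[r] = 2.3750, γ^t·E[r] = 2.375000, running G = 2.375000
t=1: π = [0.1406, 0.1875, 0.4063, 0.2656], E[r] = 2.6875, γ^t·E[r] = 2.418750, running G = 4.793750
t=2: π = [0.1758, 0.2090, 0.3418, 0.2734], E[r] = 2.7246, γ^t·E[r] = 2.206934, running G = 7.000684
t=3: π = [0.1677, 0.2019, 0.3542, 0.2761], E[r] = 2.7141, γ^t·E[r] = 1.978587, running G = 8.979271
t=4: π = [0.1693, 0.2038, 0.3517, 0.2752], E[r] = 2.7173, γ^t·E[r] = 1.782851, running G = 10.762122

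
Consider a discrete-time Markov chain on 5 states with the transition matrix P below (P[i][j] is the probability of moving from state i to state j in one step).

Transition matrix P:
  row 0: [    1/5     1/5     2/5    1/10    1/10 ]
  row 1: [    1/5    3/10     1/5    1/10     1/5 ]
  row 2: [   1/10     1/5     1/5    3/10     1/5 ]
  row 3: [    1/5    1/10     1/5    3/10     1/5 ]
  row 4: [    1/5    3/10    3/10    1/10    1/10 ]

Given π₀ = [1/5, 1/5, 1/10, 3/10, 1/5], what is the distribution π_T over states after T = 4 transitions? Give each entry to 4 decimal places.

π = [0.1749, 0.2197, 0.2515, 0.1879, 0.1659]

t=0: π = [0.2000, 0.2000, 0.1000, 0.3000, 0.2000]
t=1: π = [0.1900, 0.2100, 0.2600, 0.1800, 0.1600]
t=2: π = [0.1740, 0.2190, 0.2540, 0.1880, 0.1650]
t=3: π = [0.1746, 0.2196, 0.2513, 0.1884, 0.1661]
t=4: π = [0.1749, 0.2197, 0.2515, 0.1879, 0.1659]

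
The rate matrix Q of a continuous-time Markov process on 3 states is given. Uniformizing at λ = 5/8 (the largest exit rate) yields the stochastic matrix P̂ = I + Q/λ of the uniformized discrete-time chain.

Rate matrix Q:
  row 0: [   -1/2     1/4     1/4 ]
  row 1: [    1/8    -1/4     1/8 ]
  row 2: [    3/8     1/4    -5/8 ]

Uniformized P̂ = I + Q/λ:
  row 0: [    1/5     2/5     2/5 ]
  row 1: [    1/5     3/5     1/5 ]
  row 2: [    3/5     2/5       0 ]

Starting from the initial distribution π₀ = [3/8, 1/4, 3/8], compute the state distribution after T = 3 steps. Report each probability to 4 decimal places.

t=0: π = [0.3750, 0.2500, 0.3750]
t=1: π = [0.3500, 0.4500, 0.2000]
t=2: π = [0.2800, 0.4900, 0.2300]
t=3: π = [0.2920, 0.4980, 0.2100]

π = [0.2920, 0.4980, 0.2100]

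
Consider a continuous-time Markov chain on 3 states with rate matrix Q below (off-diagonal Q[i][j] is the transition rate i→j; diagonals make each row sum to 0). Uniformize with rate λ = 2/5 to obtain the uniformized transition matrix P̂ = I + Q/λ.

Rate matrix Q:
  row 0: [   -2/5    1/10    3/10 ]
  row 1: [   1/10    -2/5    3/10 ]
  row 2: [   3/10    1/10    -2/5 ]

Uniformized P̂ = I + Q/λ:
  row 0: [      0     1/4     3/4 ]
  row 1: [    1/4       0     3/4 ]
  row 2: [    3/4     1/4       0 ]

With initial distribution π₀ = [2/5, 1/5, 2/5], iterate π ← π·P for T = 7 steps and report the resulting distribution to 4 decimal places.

t=0: π = [0.4000, 0.2000, 0.4000]
t=1: π = [0.3500, 0.2000, 0.4500]
t=2: π = [0.3875, 0.2000, 0.4125]
t=3: π = [0.3594, 0.2000, 0.4406]
t=4: π = [0.3805, 0.2000, 0.4195]
t=5: π = [0.3646, 0.2000, 0.4354]
t=6: π = [0.3765, 0.2000, 0.4235]
t=7: π = [0.3676, 0.2000, 0.4324]

π = [0.3676, 0.2000, 0.4324]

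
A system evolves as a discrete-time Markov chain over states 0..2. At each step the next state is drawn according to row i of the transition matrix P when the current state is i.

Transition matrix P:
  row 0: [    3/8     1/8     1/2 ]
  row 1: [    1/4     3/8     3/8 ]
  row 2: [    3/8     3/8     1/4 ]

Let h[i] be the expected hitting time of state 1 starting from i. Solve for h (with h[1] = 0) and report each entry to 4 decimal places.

h = [4.4444, 0.0000, 3.5556]

First-step conditioning: h[1] = 0; for i ≠ 1, h[i] = 1 + Σ_k P[i][k]·h[k].
  h[0] = 1 + 3/8·h[0] + 1/2·h[2]
  h[2] = 1 + 3/8·h[0] + 1/4·h[2]
Solving the 2×2 linear system over states ≠ 1 gives exactly h = [40/9, 0, 32/9] (h[1] = 0 is the target).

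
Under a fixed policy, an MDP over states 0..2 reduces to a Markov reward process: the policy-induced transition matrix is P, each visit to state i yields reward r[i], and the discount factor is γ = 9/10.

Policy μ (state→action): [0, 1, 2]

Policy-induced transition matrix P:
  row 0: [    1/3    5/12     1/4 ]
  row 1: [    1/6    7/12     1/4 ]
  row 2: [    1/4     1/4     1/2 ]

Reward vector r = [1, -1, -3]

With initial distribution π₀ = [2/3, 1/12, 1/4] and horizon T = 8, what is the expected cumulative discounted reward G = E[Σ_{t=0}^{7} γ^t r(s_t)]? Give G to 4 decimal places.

G = -5.6187

t=0: π = [0.6667, 0.0833, 0.2500], E[r] = -0.1667, γ^t·E[r] = -0.166667, running G = -0.166667
t=1: π = [0.2986, 0.3889, 0.3125], E[r] = -1.0278, γ^t·E[r] = -0.925000, running G = -1.091667
t=2: π = [0.2425, 0.4294, 0.3281], E[r] = -1.1713, γ^t·E[r] = -0.948750, running G = -2.040417
t=3: π = [0.2344, 0.4335, 0.3320], E[r] = -1.1952, γ^t·E[r] = -0.871313, running G = -2.911729
t=4: π = [0.2334, 0.4336, 0.3330], E[r] = -1.1992, γ^t·E[r] = -0.786797, running G = -3.698526
t=5: π = [0.2333, 0.4334, 0.3333], E[r] = -1.1999, γ^t·E[r] = -0.708510, running G = -4.407036
t=6: π = [0.2333, 0.4334, 0.3333], E[r] = -1.2000, γ^t·E[r] = -0.637717, running G = -5.044753
t=7: π = [0.2333, 0.4333, 0.3333], E[r] = -1.2000, γ^t·E[r] = -0.573955, running G = -5.618708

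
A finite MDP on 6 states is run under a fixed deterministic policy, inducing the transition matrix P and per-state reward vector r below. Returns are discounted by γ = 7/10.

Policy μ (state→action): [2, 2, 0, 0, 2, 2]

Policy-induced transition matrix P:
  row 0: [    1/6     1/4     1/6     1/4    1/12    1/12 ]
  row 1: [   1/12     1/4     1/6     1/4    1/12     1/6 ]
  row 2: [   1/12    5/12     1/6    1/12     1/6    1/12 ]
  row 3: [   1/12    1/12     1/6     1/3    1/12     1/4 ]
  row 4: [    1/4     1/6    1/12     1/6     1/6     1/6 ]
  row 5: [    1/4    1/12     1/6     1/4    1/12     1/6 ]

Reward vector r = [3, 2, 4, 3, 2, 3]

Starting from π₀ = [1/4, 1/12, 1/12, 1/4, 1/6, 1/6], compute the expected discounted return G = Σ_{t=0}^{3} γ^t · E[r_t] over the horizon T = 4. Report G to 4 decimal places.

G = 7.2172

t=0: π = [0.2500, 0.0833, 0.0833, 0.2500, 0.1667, 0.1667], E[r] = 2.8333, γ^t·E[r] = 2.833333, running G = 2.833333
t=1: π = [0.1597, 0.1806, 0.1528, 0.2431, 0.1042, 0.1597], E[r] = 2.8681, γ^t·E[r] = 2.007639, running G = 4.840972
t=2: π = [0.1406, 0.1997, 0.1580, 0.2361, 0.1047, 0.1609], E[r] = 2.8536, γ^t·E[r] = 1.398258, running G = 6.239230
t=3: π = [0.1393, 0.2014, 0.1579, 0.2346, 0.1052, 0.1615], E[r] = 2.8513, γ^t·E[r] = 0.977987, running G = 7.217217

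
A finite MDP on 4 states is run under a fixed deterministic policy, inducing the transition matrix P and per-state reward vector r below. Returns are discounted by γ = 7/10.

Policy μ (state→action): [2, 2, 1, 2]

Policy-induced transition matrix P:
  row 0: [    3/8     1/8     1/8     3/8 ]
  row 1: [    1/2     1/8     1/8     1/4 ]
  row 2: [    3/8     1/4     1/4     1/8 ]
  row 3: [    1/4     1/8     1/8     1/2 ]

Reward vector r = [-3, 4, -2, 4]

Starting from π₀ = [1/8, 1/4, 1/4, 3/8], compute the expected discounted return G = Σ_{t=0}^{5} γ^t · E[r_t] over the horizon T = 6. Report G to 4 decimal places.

G = 2.8624

t=0: π = [0.1250, 0.2500, 0.2500, 0.3750], E[r] = 1.6250, γ^t·E[r] = 1.625000, running G = 1.625000
t=1: π = [0.3594, 0.1563, 0.1563, 0.3281], E[r] = 0.5469, γ^t·E[r] = 0.382813, running G = 2.007813
t=2: π = [0.3535, 0.1445, 0.1445, 0.3574], E[r] = 0.6582, γ^t·E[r] = 0.322520, running G = 2.330332
t=3: π = [0.3484, 0.1431, 0.1431, 0.3655], E[r] = 0.7029, γ^t·E[r] = 0.241088, running G = 2.571420
t=4: π = [0.3472, 0.1429, 0.1429, 0.3670], E[r] = 0.7123, γ^t·E[r] = 0.171026, running G = 2.742446
t=5: π = [0.3470, 0.1429, 0.1429, 0.3673], E[r] = 0.7140, γ^t·E[r] = 0.119997, running G = 2.862443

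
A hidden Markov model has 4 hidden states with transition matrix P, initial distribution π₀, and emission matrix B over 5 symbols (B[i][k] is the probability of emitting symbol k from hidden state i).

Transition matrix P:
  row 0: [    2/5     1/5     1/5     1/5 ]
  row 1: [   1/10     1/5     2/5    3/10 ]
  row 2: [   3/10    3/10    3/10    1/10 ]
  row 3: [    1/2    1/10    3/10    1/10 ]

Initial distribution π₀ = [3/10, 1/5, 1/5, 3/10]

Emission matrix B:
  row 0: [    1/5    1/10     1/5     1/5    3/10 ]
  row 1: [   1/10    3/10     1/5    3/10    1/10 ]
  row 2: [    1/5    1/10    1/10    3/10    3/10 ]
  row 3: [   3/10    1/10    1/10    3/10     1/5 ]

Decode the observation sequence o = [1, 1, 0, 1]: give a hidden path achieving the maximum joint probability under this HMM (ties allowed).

t=0: δ = [3.000e-02, 6.000e-02, 2.000e-02, 3.000e-02]  (obs o_0=1)
t=1: δ = [1.500e-03, 3.600e-03, 2.400e-03, 1.800e-03]  ψ = [3, 1, 1, 1]  (obs o_1=1)
t=2: δ = [1.800e-04, 7.200e-05, 2.880e-04, 3.240e-04]  ψ = [3, 1, 1, 1]  (obs o_2=0)
t=3: δ = [1.620e-05, 2.592e-05, 9.720e-06, 3.600e-06]  ψ = [3, 2, 3, 0]  (obs o_3=1)
backtrack: best end state = 1; path = [1, 1, 2, 1]

path = [1, 1, 2, 1]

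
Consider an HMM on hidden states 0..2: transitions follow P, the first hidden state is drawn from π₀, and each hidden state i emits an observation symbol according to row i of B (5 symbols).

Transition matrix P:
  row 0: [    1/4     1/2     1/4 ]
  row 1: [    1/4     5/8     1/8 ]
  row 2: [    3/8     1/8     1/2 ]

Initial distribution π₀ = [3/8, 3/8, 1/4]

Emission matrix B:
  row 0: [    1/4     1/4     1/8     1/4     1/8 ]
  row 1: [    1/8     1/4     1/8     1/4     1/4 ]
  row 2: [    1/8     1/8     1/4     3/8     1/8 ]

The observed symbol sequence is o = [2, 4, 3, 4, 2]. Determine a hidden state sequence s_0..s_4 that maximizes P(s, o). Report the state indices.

path = [1, 1, 1, 1, 1]

t=0: δ = [4.688e-02, 4.688e-02, 6.250e-02]  (obs o_0=2)
t=1: δ = [2.930e-03, 7.324e-03, 3.906e-03]  ψ = [2, 1, 2]  (obs o_1=4)
t=2: δ = [4.578e-04, 1.144e-03, 7.324e-04]  ψ = [1, 1, 2]  (obs o_2=3)
t=3: δ = [3.576e-05, 1.788e-04, 4.578e-05]  ψ = [1, 1, 2]  (obs o_3=4)
t=4: δ = [5.588e-06, 1.397e-05, 5.722e-06]  ψ = [1, 1, 2]  (obs o_4=2)
backtrack: best end state = 1; path = [1, 1, 1, 1, 1]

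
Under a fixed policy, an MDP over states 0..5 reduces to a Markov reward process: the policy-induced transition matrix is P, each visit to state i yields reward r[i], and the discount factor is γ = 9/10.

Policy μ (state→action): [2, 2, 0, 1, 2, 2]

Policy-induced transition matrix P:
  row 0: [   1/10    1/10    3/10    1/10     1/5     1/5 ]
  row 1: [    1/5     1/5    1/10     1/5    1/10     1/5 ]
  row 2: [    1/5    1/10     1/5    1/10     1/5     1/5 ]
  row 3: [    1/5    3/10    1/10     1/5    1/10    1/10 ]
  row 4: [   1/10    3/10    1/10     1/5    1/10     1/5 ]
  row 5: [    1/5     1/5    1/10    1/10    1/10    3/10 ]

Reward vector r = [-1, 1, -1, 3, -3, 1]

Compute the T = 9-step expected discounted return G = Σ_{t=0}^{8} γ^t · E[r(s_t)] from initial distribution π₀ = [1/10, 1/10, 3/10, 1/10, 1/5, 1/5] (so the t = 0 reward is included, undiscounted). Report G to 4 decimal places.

G = 0.2225

t=0: π = [0.1000, 0.1000, 0.3000, 0.1000, 0.2000, 0.2000], E[r] = -0.4000, γ^t·E[r] = -0.400000, running G = -0.400000
t=1: π = [0.1700, 0.1900, 0.1500, 0.1400, 0.1400, 0.2100], E[r] = 0.0800, γ^t·E[r] = 0.072000, running G = -0.328000
t=2: π = [0.1690, 0.1960, 0.1490, 0.1470, 0.1320, 0.2070], E[r] = 0.1300, γ^t·E[r] = 0.105300, running G = -0.222700
t=3: π = [0.1699, 0.1961, 0.1487, 0.1475, 0.1318, 0.2060], E[r] = 0.1306, γ^t·E[r] = 0.095207, running G = -0.127493
t=4: π = [0.1698, 0.1961, 0.1489, 0.1475, 0.1319, 0.2059], E[r] = 0.1303, γ^t·E[r] = 0.085477, running G = -0.042016
t=5: π = [0.1698, 0.1961, 0.1489, 0.1475, 0.1319, 0.2058], E[r] = 0.1303, γ^t·E[r] = 0.076916, running G = 0.034900
t=6: π = [0.1698, 0.1961, 0.1489, 0.1475, 0.1319, 0.2058], E[r] = 0.1303, γ^t·E[r] = 0.069226, running G = 0.104127
t=7: π = [0.1698, 0.1961, 0.1489, 0.1475, 0.1319, 0.2058], E[r] = 0.1303, γ^t·E[r] = 0.062304, running G = 0.166431
t=8: π = [0.1698, 0.1961, 0.1489, 0.1475, 0.1319, 0.2058], E[r] = 0.1303, γ^t·E[r] = 0.056074, running G = 0.222505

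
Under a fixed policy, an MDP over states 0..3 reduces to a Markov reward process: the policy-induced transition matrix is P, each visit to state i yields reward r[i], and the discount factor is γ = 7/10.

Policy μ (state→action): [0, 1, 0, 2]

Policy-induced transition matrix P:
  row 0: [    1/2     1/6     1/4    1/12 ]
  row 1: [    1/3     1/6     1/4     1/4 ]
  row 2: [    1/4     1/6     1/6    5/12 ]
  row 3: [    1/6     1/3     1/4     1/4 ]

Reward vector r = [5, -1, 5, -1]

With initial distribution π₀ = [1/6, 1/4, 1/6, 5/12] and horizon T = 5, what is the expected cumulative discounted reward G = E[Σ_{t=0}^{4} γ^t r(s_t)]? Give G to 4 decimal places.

t=0: π = [0.1667, 0.2500, 0.1667, 0.4167], E[r] = 1.0000, γ^t·E[r] = 1.000000, running G = 1.000000
t=1: π = [0.2778, 0.2361, 0.2361, 0.2500], E[r] = 2.0833, γ^t·E[r] = 1.458333, running G = 2.458333
t=2: π = [0.3183, 0.2083, 0.2303, 0.2431], E[r] = 2.2917, γ^t·E[r] = 1.122917, running G = 3.581250
t=3: π = [0.3267, 0.2072, 0.2308, 0.2353], E[r] = 2.3449, γ^t·E[r] = 0.804303, running G = 4.385553
t=4: π = [0.3293, 0.2059, 0.2308, 0.2340], E[r] = 2.3605, γ^t·E[r] = 0.566764, running G = 4.952317

G = 4.9523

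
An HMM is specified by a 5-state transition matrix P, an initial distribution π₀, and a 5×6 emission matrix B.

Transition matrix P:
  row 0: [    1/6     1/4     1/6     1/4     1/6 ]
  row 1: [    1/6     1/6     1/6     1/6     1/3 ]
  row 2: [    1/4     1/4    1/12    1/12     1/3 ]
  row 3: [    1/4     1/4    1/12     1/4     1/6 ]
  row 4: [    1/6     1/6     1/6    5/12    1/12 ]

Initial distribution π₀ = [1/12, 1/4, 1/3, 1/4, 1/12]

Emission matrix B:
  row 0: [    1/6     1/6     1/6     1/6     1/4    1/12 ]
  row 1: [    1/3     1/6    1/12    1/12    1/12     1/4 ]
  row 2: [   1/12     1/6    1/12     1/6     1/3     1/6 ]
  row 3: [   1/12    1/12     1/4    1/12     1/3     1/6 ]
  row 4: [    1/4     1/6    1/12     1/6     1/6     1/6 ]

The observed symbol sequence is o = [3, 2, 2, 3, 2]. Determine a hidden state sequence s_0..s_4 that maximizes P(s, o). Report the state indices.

t=0: δ = [1.389e-02, 2.083e-02, 5.556e-02, 2.083e-02, 1.389e-02]  (obs o_0=3)
t=1: δ = [2.315e-03, 1.157e-03, 3.858e-04, 1.447e-03, 1.543e-03]  ψ = [2, 2, 2, 4, 2]  (obs o_1=2)
t=2: δ = [6.430e-05, 4.823e-05, 3.215e-05, 1.608e-04, 3.215e-05]  ψ = [0, 0, 0, 4, 0]  (obs o_2=2)
t=3: δ = [6.698e-06, 3.349e-06, 2.233e-06, 3.349e-06, 4.465e-06]  ψ = [3, 3, 3, 3, 3]  (obs o_3=3)
t=4: δ = [1.861e-07, 1.395e-07, 9.303e-08, 4.651e-07, 9.303e-08]  ψ = [0, 0, 0, 4, 0]  (obs o_4=2)
backtrack: best end state = 3; path = [2, 4, 3, 4, 3]

path = [2, 4, 3, 4, 3]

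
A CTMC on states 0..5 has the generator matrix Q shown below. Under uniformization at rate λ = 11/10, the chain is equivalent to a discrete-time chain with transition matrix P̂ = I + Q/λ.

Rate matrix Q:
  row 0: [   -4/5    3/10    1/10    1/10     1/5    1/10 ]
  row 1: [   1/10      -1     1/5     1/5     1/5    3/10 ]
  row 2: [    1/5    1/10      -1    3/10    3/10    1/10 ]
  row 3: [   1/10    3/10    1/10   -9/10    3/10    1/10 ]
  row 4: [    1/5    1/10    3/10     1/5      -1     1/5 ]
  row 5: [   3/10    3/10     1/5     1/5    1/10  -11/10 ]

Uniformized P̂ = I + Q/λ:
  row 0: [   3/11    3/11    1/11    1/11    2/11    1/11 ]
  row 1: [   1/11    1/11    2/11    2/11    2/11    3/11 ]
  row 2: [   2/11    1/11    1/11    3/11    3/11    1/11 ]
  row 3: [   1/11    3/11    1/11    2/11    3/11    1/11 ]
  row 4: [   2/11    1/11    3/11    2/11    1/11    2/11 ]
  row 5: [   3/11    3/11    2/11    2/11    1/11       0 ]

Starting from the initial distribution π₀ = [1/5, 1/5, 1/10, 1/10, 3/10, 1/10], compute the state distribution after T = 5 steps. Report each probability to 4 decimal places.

π = [0.1770, 0.1791, 0.1522, 0.1796, 0.1837, 0.1285]

t=0: π = [0.2000, 0.2000, 0.1000, 0.1000, 0.3000, 0.1000]
t=1: π = [0.1818, 0.1636, 0.1727, 0.1727, 0.1636, 0.1455]
t=2: π = [0.1810, 0.1818, 0.1488, 0.1810, 0.1851, 0.1223]
t=3: π = [0.1764, 0.1790, 0.1522, 0.1789, 0.1838, 0.1297]
t=4: π = [0.1771, 0.1791, 0.1524, 0.1796, 0.1834, 0.1284]
t=5: π = [0.1770, 0.1791, 0.1522, 0.1796, 0.1837, 0.1285]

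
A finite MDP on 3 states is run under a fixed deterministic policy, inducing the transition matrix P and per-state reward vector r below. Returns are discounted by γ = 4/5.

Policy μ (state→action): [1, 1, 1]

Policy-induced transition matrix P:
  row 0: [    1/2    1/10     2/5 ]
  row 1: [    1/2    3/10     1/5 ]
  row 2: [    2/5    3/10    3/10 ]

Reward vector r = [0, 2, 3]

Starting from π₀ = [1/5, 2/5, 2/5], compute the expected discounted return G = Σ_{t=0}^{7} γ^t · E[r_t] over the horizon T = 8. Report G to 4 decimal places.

t=0: π = [0.2000, 0.4000, 0.4000], E[r] = 2.0000, γ^t·E[r] = 2.000000, running G = 2.000000
t=1: π = [0.4600, 0.2600, 0.2800], E[r] = 1.3600, γ^t·E[r] = 1.088000, running G = 3.088000
t=2: π = [0.4720, 0.2080, 0.3200], E[r] = 1.3760, γ^t·E[r] = 0.880640, running G = 3.968640
t=3: π = [0.4680, 0.2056, 0.3264], E[r] = 1.3904, γ^t·E[r] = 0.711885, running G = 4.680525
t=4: π = [0.4674, 0.2064, 0.3262], E[r] = 1.3915, γ^t·E[r] = 0.569967, running G = 5.250491
t=5: π = [0.4674, 0.2065, 0.3261], E[r] = 1.3913, γ^t·E[r] = 0.455916, running G = 5.706407
t=6: π = [0.4674, 0.2065, 0.3261], E[r] = 1.3913, γ^t·E[r] = 0.364722, running G = 6.071129
t=7: π = [0.4674, 0.2065, 0.3261], E[r] = 1.3913, γ^t·E[r] = 0.291777, running G = 6.362906

G = 6.3629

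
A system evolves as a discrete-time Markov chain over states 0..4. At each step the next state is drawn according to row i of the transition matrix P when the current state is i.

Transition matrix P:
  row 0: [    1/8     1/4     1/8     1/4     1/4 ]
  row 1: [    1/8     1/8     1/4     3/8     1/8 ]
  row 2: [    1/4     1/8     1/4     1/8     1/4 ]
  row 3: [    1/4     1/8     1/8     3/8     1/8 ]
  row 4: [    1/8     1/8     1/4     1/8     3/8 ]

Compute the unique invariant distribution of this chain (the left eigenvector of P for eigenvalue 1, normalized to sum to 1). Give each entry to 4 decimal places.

Balance equations π_j = Σ_i π_i·P[i][j]:
  π_0 = 1/8·π_0 + 1/8·π_1 + 1/4·π_2 + 1/4·π_3 + 1/8·π_4
  π_1 = 1/4·π_0 + 1/8·π_1 + 1/8·π_2 + 1/8·π_3 + 1/8·π_4
  π_2 = 1/8·π_0 + 1/4·π_1 + 1/4·π_2 + 1/8·π_3 + 1/4·π_4
  π_3 = 1/4·π_0 + 3/8·π_1 + 1/8·π_2 + 3/8·π_3 + 1/8·π_4
  normalize: π_0 + π_1 + π_2 + π_3 + π_4 = 1
Solving the linear system gives exactly π = [11/61, 9/61, 12/61, 15/61, 14/61].

π = [0.1803, 0.1475, 0.1967, 0.2459, 0.2295]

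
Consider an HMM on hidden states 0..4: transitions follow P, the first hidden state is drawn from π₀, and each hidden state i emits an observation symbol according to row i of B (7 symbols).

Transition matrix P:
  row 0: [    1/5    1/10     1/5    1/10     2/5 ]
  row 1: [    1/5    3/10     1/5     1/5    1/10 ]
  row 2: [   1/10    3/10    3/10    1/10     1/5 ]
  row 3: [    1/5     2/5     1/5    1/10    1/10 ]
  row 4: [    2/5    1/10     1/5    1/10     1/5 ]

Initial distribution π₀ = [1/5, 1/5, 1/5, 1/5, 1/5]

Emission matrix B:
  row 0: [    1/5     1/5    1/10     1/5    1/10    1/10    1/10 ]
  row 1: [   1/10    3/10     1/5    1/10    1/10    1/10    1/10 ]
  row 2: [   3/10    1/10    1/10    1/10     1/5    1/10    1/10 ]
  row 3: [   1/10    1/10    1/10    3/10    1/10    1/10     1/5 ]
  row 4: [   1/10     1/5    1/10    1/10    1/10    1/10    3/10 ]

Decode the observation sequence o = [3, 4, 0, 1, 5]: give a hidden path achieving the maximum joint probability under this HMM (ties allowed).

path = [3, 2, 2, 1, 1]

t=0: δ = [4.000e-02, 2.000e-02, 2.000e-02, 6.000e-02, 2.000e-02]  (obs o_0=3)
t=1: δ = [1.200e-03, 2.400e-03, 2.400e-03, 6.000e-04, 1.600e-03]  ψ = [3, 3, 3, 3, 0]  (obs o_1=4)
t=2: δ = [1.280e-04, 7.200e-05, 2.160e-04, 4.800e-05, 4.800e-05]  ψ = [4, 1, 2, 1, 0]  (obs o_2=0)
t=3: δ = [5.120e-06, 1.944e-05, 6.480e-06, 2.160e-06, 1.024e-05]  ψ = [0, 2, 2, 2, 0]  (obs o_3=1)
t=4: δ = [4.096e-07, 5.832e-07, 3.888e-07, 3.888e-07, 2.048e-07]  ψ = [4, 1, 1, 1, 0]  (obs o_4=5)
backtrack: best end state = 1; path = [3, 2, 2, 1, 1]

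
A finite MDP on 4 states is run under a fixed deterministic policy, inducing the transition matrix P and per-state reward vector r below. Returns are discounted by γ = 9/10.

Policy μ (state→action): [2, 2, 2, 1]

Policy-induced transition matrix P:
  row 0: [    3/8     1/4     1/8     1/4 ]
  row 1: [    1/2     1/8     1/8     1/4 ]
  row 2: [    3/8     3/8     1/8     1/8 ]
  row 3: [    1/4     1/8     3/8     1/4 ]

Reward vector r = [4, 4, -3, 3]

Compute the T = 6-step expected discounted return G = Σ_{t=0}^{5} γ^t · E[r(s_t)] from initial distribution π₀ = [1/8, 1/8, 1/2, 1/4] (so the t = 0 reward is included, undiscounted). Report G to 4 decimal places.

t=0: π = [0.1250, 0.1250, 0.5000, 0.2500], E[r] = 0.2500, γ^t·E[r] = 0.250000, running G = 0.250000
t=1: π = [0.3594, 0.2656, 0.1875, 0.1875], E[r] = 2.5000, γ^t·E[r] = 2.250000, running G = 2.500000
t=2: π = [0.3848, 0.2168, 0.1719, 0.2266], E[r] = 2.5703, γ^t·E[r] = 2.081953, running G = 4.581953
t=3: π = [0.3738, 0.2161, 0.1816, 0.2285], E[r] = 2.5000, γ^t·E[r] = 1.822500, running G = 6.404453
t=4: π = [0.3734, 0.2171, 0.1821, 0.2273], E[r] = 2.4978, γ^t·E[r] = 1.638808, running G = 8.043261
t=5: π = [0.3737, 0.2172, 0.1818, 0.2272], E[r] = 2.5000, γ^t·E[r] = 1.476225, running G = 9.519486

G = 9.5195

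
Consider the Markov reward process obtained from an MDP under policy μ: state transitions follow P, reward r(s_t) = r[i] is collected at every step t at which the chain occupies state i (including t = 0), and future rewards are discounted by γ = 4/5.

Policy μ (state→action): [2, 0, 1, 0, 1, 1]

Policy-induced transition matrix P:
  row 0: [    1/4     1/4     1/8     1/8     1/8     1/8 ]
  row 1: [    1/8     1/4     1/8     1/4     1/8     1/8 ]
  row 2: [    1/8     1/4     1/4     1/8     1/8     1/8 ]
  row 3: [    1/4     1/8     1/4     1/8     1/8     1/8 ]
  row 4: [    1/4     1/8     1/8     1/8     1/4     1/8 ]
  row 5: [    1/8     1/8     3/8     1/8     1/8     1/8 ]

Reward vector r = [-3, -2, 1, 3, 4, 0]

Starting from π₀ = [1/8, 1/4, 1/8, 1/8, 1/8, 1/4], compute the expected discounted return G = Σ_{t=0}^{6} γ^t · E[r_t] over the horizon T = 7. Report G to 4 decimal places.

G = 0.9974

t=0: π = [0.1250, 0.2500, 0.1250, 0.1250, 0.1250, 0.2500], E[r] = 0.1250, γ^t·E[r] = 0.125000, running G = 0.125000
t=1: π = [0.1719, 0.1875, 0.2188, 0.1563, 0.1406, 0.1250], E[r] = 0.3594, γ^t·E[r] = 0.287500, running G = 0.412500
t=2: π = [0.1836, 0.1973, 0.2031, 0.1484, 0.1426, 0.1250], E[r] = 0.2734, γ^t·E[r] = 0.175000, running G = 0.587500
t=3: π = [0.1843, 0.1980, 0.2002, 0.1497, 0.1428, 0.1250], E[r] = 0.2715, γ^t·E[r] = 0.139000, running G = 0.726500
t=4: π = [0.1846, 0.1978, 0.2000, 0.1497, 0.1429, 0.1250], E[r] = 0.2712, γ^t·E[r] = 0.111088, running G = 0.837588
t=5: π = [0.1847, 0.1978, 0.2000, 0.1497, 0.1429, 0.1250], E[r] = 0.2710, γ^t·E[r] = 0.088809, running G = 0.926396
t=6: π = [0.1847, 0.1978, 0.2000, 0.1497, 0.1429, 0.1250], E[r] = 0.2710, γ^t·E[r] = 0.071041, running G = 0.997437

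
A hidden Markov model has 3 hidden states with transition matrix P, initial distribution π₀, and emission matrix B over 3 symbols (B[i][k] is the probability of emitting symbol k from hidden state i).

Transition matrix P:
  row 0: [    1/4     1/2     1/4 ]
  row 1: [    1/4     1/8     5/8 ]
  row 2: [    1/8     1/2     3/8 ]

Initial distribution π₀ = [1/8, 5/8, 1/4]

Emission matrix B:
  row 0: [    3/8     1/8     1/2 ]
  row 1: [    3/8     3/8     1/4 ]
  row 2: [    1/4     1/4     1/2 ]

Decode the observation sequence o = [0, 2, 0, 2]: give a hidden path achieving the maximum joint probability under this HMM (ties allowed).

t=0: δ = [4.688e-02, 2.344e-01, 6.250e-02]  (obs o_0=0)
t=1: δ = [2.930e-02, 7.812e-03, 7.324e-02]  ψ = [1, 2, 1]  (obs o_1=2)
t=2: δ = [3.433e-03, 1.373e-02, 6.866e-03]  ψ = [2, 2, 2]  (obs o_2=0)
t=3: δ = [1.717e-03, 8.583e-04, 4.292e-03]  ψ = [1, 2, 1]  (obs o_3=2)
backtrack: best end state = 2; path = [1, 2, 1, 2]

path = [1, 2, 1, 2]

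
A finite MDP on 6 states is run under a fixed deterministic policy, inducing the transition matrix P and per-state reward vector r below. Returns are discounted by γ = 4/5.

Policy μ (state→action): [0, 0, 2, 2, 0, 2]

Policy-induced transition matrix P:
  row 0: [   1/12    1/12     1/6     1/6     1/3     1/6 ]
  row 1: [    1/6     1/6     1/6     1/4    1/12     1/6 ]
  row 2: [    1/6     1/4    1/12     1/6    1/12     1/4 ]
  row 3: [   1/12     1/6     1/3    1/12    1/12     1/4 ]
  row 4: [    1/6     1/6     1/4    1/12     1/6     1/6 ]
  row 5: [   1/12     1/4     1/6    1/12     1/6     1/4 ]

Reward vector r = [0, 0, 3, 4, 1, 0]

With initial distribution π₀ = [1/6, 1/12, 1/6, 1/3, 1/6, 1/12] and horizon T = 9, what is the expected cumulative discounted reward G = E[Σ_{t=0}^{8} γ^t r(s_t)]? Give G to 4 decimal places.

t=0: π = [0.1667, 0.0833, 0.1667, 0.3333, 0.1667, 0.0833], E[r] = 2.0000, γ^t·E[r] = 2.000000, running G = 2.000000
t=1: π = [0.1181, 0.1736, 0.2222, 0.1250, 0.1458, 0.2153], E[r] = 1.3125, γ^t·E[r] = 1.050000, running G = 3.050000
t=2: π = [0.1285, 0.1933, 0.1811, 0.1406, 0.1429, 0.2135], E[r] = 1.2488, γ^t·E[r] = 0.799259, running G = 3.849259
t=3: π = [0.1264, 0.1889, 0.1869, 0.1413, 0.1452, 0.2113], E[r] = 1.2713, γ^t·E[r] = 0.650914, running G = 4.500173
t=4: π = [0.1267, 0.1893, 0.1867, 0.1409, 0.1446, 0.2116], E[r] = 1.2686, γ^t·E[r] = 0.519607, running G = 5.019779
t=5: π = [0.1267, 0.1893, 0.1866, 0.1410, 0.1447, 0.2116], E[r] = 1.2687, γ^t·E[r] = 0.415722, running G = 5.435502
t=6: π = [0.1267, 0.1893, 0.1867, 0.1410, 0.1447, 0.2116], E[r] = 1.2687, γ^t·E[r] = 0.332587, running G = 5.768089
t=7: π = [0.1267, 0.1893, 0.1867, 0.1410, 0.1447, 0.2116], E[r] = 1.2687, γ^t·E[r] = 0.266067, running G = 6.034157
t=8: π = [0.1267, 0.1893, 0.1867, 0.1410, 0.1447, 0.2116], E[r] = 1.2687, γ^t·E[r] = 0.212854, running G = 6.247011

G = 6.2470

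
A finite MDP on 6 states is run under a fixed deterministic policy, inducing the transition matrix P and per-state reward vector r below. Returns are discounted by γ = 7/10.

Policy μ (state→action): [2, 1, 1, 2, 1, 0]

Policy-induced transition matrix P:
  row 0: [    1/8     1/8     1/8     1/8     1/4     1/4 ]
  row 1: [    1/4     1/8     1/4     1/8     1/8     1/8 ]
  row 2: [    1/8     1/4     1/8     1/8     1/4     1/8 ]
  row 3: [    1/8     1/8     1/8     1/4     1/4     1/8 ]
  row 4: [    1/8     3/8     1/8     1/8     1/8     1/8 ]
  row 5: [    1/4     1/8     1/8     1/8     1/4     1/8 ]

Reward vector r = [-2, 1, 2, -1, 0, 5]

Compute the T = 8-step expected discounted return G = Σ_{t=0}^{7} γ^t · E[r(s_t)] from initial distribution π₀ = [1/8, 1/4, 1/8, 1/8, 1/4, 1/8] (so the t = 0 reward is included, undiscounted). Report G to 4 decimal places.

G = 2.3376

t=0: π = [0.1250, 0.2500, 0.1250, 0.1250, 0.2500, 0.1250], E[r] = 0.7500, γ^t·E[r] = 0.750000, running G = 0.750000
t=1: π = [0.1719, 0.2031, 0.1563, 0.1406, 0.1875, 0.1406], E[r] = 0.7344, γ^t·E[r] = 0.514063, running G = 1.264063
t=2: π = [0.1680, 0.1914, 0.1504, 0.1426, 0.2012, 0.1465], E[r] = 0.7461, γ^t·E[r] = 0.365586, running G = 1.629648
t=3: π = [0.1672, 0.1941, 0.1489, 0.1428, 0.2009, 0.1460], E[r] = 0.7446, γ^t·E[r] = 0.255408, running G = 1.885056
t=4: π = [0.1675, 0.1938, 0.1493, 0.1429, 0.2006, 0.1459], E[r] = 0.7440, γ^t·E[r] = 0.178639, running G = 2.063695
t=5: π = [0.1675, 0.1938, 0.1492, 0.1429, 0.2007, 0.1459], E[r] = 0.7442, γ^t·E[r] = 0.125073, running G = 2.188768
t=6: π = [0.1675, 0.1938, 0.1492, 0.1429, 0.2007, 0.1459], E[r] = 0.7442, γ^t·E[r] = 0.087549, running G = 2.276317
t=7: π = [0.1675, 0.1938, 0.1492, 0.1429, 0.2007, 0.1459], E[r] = 0.7442, γ^t·E[r] = 0.061284, running G = 2.337602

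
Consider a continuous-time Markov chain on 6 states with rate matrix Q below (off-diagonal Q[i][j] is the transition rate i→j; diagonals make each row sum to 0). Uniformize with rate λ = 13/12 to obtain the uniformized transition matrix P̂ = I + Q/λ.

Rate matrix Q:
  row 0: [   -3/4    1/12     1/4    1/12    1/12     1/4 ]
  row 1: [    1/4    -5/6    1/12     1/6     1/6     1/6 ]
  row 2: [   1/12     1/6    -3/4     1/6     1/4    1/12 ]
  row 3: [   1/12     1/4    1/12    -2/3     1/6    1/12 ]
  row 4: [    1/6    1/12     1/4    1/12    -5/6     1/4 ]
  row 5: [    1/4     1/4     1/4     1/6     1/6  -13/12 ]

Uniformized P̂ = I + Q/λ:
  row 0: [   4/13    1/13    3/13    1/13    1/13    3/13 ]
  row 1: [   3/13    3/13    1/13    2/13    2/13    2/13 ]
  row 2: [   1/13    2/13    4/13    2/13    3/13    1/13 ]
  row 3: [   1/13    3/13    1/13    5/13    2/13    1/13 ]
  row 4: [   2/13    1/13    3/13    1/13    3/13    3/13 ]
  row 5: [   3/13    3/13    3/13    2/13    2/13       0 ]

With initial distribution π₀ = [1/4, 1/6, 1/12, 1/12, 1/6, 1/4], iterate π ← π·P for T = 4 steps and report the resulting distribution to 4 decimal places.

π = [0.1760, 0.1625, 0.1959, 0.1651, 0.1683, 0.1323]

t=0: π = [0.2500, 0.1667, 0.0833, 0.0833, 0.1667, 0.2500]
t=1: π = [0.2115, 0.1603, 0.1987, 0.1410, 0.1538, 0.1346]
t=2: π = [0.1829, 0.1593, 0.1997, 0.1583, 0.1647, 0.1351]
t=3: π = [0.1771, 0.1619, 0.1973, 0.1636, 0.1678, 0.1323]
t=4: π = [0.1760, 0.1625, 0.1959, 0.1651, 0.1683, 0.1323]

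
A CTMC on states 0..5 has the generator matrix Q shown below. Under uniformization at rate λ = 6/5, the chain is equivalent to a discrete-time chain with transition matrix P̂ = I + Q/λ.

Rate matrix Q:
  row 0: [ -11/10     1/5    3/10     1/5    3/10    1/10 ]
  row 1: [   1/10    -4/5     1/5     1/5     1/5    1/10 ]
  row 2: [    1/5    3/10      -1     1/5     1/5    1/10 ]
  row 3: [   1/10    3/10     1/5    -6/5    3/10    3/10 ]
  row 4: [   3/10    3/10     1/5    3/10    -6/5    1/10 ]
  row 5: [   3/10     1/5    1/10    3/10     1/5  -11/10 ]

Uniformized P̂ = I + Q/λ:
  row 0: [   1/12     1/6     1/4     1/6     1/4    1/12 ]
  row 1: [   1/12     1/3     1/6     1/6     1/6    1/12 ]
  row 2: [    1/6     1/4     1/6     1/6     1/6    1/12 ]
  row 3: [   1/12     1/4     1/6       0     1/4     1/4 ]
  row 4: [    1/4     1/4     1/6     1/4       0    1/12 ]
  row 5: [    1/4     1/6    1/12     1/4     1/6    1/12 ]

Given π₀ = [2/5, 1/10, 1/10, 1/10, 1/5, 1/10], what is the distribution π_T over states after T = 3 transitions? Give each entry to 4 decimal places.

t=0: π = [0.4000, 0.1000, 0.1000, 0.1000, 0.2000, 0.1000]
t=1: π = [0.1417, 0.2167, 0.1917, 0.1750, 0.1750, 0.1000]
t=2: π = [0.1451, 0.2479, 0.1701, 0.1604, 0.1639, 0.1125]
t=3: π = [0.1436, 0.2492, 0.1694, 0.1630, 0.1648, 0.1101]

π = [0.1436, 0.2492, 0.1694, 0.1630, 0.1648, 0.1101]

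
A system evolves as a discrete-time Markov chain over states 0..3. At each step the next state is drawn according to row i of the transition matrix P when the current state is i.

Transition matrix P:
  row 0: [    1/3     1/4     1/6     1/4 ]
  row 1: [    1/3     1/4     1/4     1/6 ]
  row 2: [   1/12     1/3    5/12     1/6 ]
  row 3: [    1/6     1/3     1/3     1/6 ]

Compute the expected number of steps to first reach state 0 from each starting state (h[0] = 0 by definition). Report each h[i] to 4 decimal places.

h = [0.0000, 4.4172, 5.7423, 5.2638]

First-step conditioning: h[0] = 0; for i ≠ 0, h[i] = 1 + Σ_k P[i][k]·h[k].
  h[1] = 1 + 1/4·h[1] + 1/4·h[2] + 1/6·h[3]
  h[2] = 1 + 1/3·h[1] + 5/12·h[2] + 1/6·h[3]
  h[3] = 1 + 1/3·h[1] + 1/3·h[2] + 1/6·h[3]
Solving the 3×3 linear system over states ≠ 0 gives exactly h = [0, 720/163, 936/163, 858/163] (h[0] = 0 is the target).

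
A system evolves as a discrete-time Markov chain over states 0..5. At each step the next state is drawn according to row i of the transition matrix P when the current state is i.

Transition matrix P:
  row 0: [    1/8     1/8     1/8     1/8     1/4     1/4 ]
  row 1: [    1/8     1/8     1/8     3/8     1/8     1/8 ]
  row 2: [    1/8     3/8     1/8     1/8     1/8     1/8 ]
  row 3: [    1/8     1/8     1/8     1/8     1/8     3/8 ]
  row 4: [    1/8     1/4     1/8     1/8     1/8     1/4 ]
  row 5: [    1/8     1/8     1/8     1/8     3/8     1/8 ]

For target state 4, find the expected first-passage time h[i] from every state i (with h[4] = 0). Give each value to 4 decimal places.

First-step conditioning: h[4] = 0; for i ≠ 4, h[i] = 1 + Σ_k P[i][k]·h[k].
  h[0] = 1 + 1/8·h[0] + 1/8·h[1] + 1/8·h[2] + 1/8·h[3] + 1/4·h[5]
  h[1] = 1 + 1/8·h[0] + 1/8·h[1] + 1/8·h[2] + 3/8·h[3] + 1/8·h[5]
  h[2] = 1 + 1/8·h[0] + 3/8·h[1] + 1/8·h[2] + 1/8·h[3] + 1/8·h[5]
  h[3] = 1 + 1/8·h[0] + 1/8·h[1] + 1/8·h[2] + 1/8·h[3] + 3/8·h[5]
  h[5] = 1 + 1/8·h[0] + 1/8·h[1] + 1/8·h[2] + 1/8·h[3] + 1/8·h[5]
Solving the 5×5 linear system over states ≠ 4 gives exactly h = [576/127, 672/127, 680/127, 640/127, 0, 512/127] (h[4] = 0 is the target).

h = [4.5354, 5.2913, 5.3543, 5.0394, 0.0000, 4.0315]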